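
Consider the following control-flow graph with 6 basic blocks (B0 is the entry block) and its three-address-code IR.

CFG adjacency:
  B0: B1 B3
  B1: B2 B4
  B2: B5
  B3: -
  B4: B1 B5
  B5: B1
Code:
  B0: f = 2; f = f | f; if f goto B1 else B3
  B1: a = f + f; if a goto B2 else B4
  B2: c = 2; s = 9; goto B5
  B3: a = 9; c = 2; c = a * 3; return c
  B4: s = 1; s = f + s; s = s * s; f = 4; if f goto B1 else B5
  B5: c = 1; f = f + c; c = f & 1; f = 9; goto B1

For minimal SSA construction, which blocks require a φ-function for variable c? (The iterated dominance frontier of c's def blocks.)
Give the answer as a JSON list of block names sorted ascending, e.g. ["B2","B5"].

idom tree: B1←B0 B2←B1 B3←B0 B4←B1 B5←B1
Dom∩ at merges:
  B1: preds {B0,B4,B5}: {B0} ∩ {B0,B1,B4} ∩ {B0,B1,B5} = {B0}; idom=B0
  B5: preds {B2,B4}: {B0,B1,B2} ∩ {B0,B1,B4} = {B0,B1}; idom=B1

DF walk-up:
  join B1 pred B0: · stop@B0
  join B1 pred B4: B4→B1 stop@B0
  join B1 pred B5: B5→B1 stop@B0
  join B5 pred B2: B2 stop@B1
  join B5 pred B4: B4 stop@B1
  B0: DF=∅
  B1: DF={B1}
  B2: DF={B5}
  B3: DF=∅
  B4: DF={B1,B5}
  B5: DF={B1}

φ for c: defs {B2,B3,B5}
  DF⁺ = {B1,B5}

Answer: ["B1", "B5"]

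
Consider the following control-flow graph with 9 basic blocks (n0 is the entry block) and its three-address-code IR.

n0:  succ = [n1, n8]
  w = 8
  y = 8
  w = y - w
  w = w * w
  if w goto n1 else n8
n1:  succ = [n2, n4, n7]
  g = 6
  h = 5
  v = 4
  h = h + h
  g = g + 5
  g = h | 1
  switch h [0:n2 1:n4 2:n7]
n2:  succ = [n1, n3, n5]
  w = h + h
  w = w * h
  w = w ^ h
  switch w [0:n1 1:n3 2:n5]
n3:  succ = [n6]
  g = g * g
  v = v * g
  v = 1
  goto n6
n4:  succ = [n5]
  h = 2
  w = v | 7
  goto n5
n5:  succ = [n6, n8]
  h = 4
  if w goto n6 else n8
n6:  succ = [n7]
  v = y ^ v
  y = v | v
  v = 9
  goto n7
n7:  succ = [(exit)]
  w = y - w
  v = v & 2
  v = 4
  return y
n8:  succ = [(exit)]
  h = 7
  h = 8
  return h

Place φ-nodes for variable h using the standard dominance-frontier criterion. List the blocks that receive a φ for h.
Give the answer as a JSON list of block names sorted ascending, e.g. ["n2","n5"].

idom tree: n1←n0 n2←n1 n3←n2 n4←n1 n5←n1 n6←n1 n7←n1 n8←n0
Join-block Dom:
  n1: preds {n0,n2}: {n0} ∩ {n0,n1,n2} = {n0}; idom=n0
  n5: preds {n2,n4}: {n0,n1,n2} ∩ {n0,n1,n4} = {n0,n1}; idom=n1
  n6: preds {n3,n5}: {n0,n1,n2,n3} ∩ {n0,n1,n5} = {n0,n1}; idom=n1
  n7: preds {n1,n6}: {n0,n1} ∩ {n0,n1,n6} = {n0,n1}; idom=n1
  n8: preds {n0,n5}: {n0} ∩ {n0,n1,n5} = {n0}; idom=n0

DF walk-up:
  n1←n0: walk · to n0
  n1←n2: walk n2→n1 to n0
  n5←n2: walk n2 to n1
  n5←n4: walk n4 to n1
  n6←n3: walk n3→n2 to n1
  n6←n5: walk n5 to n1
  n7←n1: walk · to n1
  n7←n6: walk n6 to n1
  n8←n0: walk · to n0
  n8←n5: walk n5→n1 to n0
  n0 → ∅
  n1 → {n1,n8}
  n2 → {n1,n5,n6}
  n3 → {n6}
  n4 → {n5}
  n5 → {n6,n8}
  n6 → {n7}
  n7 → ∅
  n8 → ∅

φ for h: defs {n1,n4,n5,n8}
  DF⁺ = {n1,n5,n6,n7,n8}

Answer: ["n1", "n5", "n6", "n7", "n8"]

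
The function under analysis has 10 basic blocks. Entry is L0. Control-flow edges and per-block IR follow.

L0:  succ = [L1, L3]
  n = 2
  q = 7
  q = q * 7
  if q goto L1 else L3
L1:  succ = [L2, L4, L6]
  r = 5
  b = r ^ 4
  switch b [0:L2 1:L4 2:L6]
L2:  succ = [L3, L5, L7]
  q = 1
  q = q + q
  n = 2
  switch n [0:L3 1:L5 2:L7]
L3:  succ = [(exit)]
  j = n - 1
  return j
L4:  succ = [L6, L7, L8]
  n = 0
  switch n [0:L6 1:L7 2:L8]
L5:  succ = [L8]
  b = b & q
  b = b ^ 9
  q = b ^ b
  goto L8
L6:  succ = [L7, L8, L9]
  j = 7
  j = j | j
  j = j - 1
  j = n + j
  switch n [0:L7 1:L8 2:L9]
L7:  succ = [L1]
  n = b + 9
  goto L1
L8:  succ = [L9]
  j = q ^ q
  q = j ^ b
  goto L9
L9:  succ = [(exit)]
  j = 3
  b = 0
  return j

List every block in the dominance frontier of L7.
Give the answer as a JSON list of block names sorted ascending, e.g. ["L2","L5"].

Answer: ["L1"]

Derivation:
idom tree: L1←L0 L2←L1 L3←L0 L4←L1 L5←L2 L6←L1 L7←L1 L8←L1 L9←L1
Dom∩ at merges:
  L1: preds {L0,L7}: {L0} ∩ {L0,L1,L7} = {L0}; idom=L0
  L3: preds {L0,L2}: {L0} ∩ {L0,L1,L2} = {L0}; idom=L0
  L6: preds {L1,L4}: {L0,L1} ∩ {L0,L1,L4} = {L0,L1}; idom=L1
  L7: preds {L2,L4,L6}: {L0,L1,L2} ∩ {L0,L1,L4} ∩ {L0,L1,L6} = {L0,L1}; idom=L1
  L8: preds {L4,L5,L6}: {L0,L1,L4} ∩ {L0,L1,L2,L5} ∩ {L0,L1,L6} = {L0,L1}; idom=L1
  L9: preds {L6,L8}: {L0,L1,L6} ∩ {L0,L1,L8} = {L0,L1}; idom=L1

DF derivation:
  L1←L0: walk · to L0
  L1←L7: walk L7→L1 to L0
  L3←L0: walk · to L0
  L3←L2: walk L2→L1 to L0
  L6←L1: walk · to L1
  L6←L4: walk L4 to L1
  L7←L2: walk L2 to L1
  L7←L4: walk L4 to L1
  L7←L6: walk L6 to L1
  L8←L4: walk L4 to L1
  L8←L5: walk L5→L2 to L1
  L8←L6: walk L6 to L1
  L9←L6: walk L6 to L1
  L9←L8: walk L8 to L1
  L0: DF=∅
  L1: DF={L1,L3}
  L2: DF={L3,L7,L8}
  L3: DF=∅
  L4: DF={L6,L7,L8}
  L5: DF={L8}
  L6: DF={L7,L8,L9}
  L7: DF={L1}
  L8: DF={L9}
  L9: DF=∅

DF(L7) = ["L1"]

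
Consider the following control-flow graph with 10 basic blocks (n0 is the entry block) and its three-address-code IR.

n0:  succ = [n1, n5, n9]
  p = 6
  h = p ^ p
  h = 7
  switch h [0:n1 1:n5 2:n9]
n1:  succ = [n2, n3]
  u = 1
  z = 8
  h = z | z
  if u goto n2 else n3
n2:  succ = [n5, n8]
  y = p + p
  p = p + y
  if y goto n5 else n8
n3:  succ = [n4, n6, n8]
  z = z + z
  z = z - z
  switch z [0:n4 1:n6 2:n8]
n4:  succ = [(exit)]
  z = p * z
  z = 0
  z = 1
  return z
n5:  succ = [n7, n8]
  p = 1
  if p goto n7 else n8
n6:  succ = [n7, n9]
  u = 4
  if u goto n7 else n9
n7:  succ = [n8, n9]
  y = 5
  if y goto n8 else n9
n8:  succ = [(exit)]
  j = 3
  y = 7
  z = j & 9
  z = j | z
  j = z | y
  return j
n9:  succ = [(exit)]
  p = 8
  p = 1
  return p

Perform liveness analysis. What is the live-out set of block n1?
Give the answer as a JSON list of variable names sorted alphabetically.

Answer: ["p", "z"]

Analysis:
Per-block:
  n0: def={h,p} ue=∅
  n1: def={h,u,z} ue=∅
  n2: def={p,y} ue={p}
  n3: def={z} ue={z}
  n4: def={z} ue={p,z}
  n5: def={p} ue=∅
  n6: def={u} ue=∅
  n7: def={y} ue=∅
  n8: def={j,y,z} ue=∅
  n9: def={p} ue=∅

Live sets:
  n0: in=∅ out={p}
  n1: in={p} out={p,z}
  n2: in={p} out=∅
  n3: in={p,z} out={p,z}
  n4: in={p,z} out=∅
  n5: in=∅ out=∅
  n6: in=∅ out=∅
  n7: in=∅ out=∅
  n8: in=∅ out=∅
  n9: in=∅ out=∅

live-out(n1) = ["p", "z"]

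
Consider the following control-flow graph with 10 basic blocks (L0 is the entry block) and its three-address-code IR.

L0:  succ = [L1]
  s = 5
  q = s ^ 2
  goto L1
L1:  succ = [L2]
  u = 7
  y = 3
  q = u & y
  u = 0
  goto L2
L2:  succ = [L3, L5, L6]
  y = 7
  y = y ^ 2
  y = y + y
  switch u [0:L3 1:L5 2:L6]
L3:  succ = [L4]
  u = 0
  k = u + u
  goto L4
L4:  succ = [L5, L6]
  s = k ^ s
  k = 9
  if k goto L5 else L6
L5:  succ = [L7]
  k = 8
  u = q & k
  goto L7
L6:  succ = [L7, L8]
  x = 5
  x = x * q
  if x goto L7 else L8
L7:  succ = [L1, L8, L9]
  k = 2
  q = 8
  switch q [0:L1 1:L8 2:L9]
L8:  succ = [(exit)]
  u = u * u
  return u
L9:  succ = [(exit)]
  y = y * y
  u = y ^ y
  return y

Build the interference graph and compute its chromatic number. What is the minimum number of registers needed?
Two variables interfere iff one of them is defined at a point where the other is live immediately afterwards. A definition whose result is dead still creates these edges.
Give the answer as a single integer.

Answer: 5

Analysis:
Block summaries:
  L0: def={q,s} ue=∅
  L1: def={q,u,y} ue=∅
  L2: def={y} ue={u}
  L3: def={k,u} ue=∅
  L4: def={k,s} ue={k,s}
  L5: def={k,u} ue={q}
  L6: def={x} ue={q}
  L7: def={k,q} ue=∅
  L8: def={u} ue={u}
  L9: def={u,y} ue={y}

Liveness:
  L0 li=∅ lo={s}
  L1 li={s} lo={q,s,u}
  L2 li={q,s,u} lo={q,s,u,y}
  L3 li={q,s,y} lo={k,q,s,u,y}
  L4 li={k,q,s,u,y} lo={q,s,u,y}
  L5 li={q,s,y} lo={s,u,y}
  L6 li={q,s,u,y} lo={s,u,y}
  L7 li={s,u,y} lo={s,u,y}
  L8 li={u} lo=∅
  L9 li={y} lo=∅

Conflict graph:
  k — {q,s,u,y}
  q — {k,s,u,x,y}
  s — {k,q,u,x,y}
  u — {k,q,s,x,y}
  x — {q,s,u,y}
  y — {k,q,s,u,x}

Chromatic number:
  clique {k,q,s,u,y} ⇒ need ≥ 5
  assign k→R4 q→R0 s→R1 u→R2 x→R4 y→R3 — no edge inside a register ⇒ χ ≤ 5
  χ = 5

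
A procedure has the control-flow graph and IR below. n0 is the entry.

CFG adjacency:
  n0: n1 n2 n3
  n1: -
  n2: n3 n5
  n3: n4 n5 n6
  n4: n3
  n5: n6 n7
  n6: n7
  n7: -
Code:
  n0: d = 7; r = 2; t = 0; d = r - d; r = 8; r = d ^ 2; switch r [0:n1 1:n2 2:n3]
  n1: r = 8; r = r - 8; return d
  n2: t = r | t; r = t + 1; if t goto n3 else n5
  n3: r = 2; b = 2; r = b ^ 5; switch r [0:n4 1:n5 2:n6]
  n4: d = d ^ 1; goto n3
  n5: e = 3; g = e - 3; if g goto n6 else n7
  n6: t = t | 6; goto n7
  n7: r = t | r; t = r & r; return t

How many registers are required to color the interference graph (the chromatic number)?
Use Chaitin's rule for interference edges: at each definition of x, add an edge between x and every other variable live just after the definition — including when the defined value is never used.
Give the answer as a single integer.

Block summaries:
  n0 def {d,r,t} use ∅
  n1 def {r} use {d}
  n2 def {r,t} use {r,t}
  n3 def {b,r} use ∅
  n4 def {d} use {d}
  n5 def {e,g} use ∅
  n6 def {t} use {t}
  n7 def {r,t} use {r,t}

Backward fixpoint:
  n0 li=∅ lo={d,r,t}
  n1 li={d} lo=∅
  n2 li={d,r,t} lo={d,r,t}
  n3 li={d,t} lo={d,r,t}
  n4 li={d,t} lo={d,t}
  n5 li={r,t} lo={r,t}
  n6 li={r,t} lo={r,t}
  n7 li={r,t} lo=∅

Interfere edges:
  b — {d,t}
  d — {b,r,t}
  e — {r,t}
  g — {r,t}
  r — {d,e,g,t}
  t — {b,d,e,g,r}

Chromatic number:
  {b,d,t} pairwise interfere (3-clique) ⇒ χ ≥ 3
  assign b→r1 d→r2 e→r2 g→r2 r→r1 t→r0 — no edge inside a register ⇒ χ ≤ 3
  χ = 3

Answer: 3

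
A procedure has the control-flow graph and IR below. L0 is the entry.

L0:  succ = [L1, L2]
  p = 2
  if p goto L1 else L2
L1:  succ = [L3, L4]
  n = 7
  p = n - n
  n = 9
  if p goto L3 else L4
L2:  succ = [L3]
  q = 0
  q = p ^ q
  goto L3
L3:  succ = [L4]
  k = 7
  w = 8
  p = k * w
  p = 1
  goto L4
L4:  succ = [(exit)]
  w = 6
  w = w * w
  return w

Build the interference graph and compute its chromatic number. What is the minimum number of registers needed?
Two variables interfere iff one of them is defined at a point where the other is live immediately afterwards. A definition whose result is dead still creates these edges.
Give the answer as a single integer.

Answer: 2

Derivation:
def/use:
  L0: {p} / ∅
  L1: {n,p} / ∅
  L2: {q} / {p}
  L3: {k,p,w} / ∅
  L4: {w} / ∅

Backward fixpoint:
  L0: in=∅ out={p}
  L1: in=∅ out=∅
  L2: in={p} out=∅
  L3: in=∅ out=∅
  L4: in=∅ out=∅

Interference:
  k: {w}
  n: {p}
  p: {n,q}
  q: {p}
  w: {k}

Colouring:
  clique {k,w} ⇒ need ≥ 2
  assign k→c0 n→c1 p→c0 q→c1 w→c1 — no edge inside a register ⇒ χ ≤ 2
  χ = 2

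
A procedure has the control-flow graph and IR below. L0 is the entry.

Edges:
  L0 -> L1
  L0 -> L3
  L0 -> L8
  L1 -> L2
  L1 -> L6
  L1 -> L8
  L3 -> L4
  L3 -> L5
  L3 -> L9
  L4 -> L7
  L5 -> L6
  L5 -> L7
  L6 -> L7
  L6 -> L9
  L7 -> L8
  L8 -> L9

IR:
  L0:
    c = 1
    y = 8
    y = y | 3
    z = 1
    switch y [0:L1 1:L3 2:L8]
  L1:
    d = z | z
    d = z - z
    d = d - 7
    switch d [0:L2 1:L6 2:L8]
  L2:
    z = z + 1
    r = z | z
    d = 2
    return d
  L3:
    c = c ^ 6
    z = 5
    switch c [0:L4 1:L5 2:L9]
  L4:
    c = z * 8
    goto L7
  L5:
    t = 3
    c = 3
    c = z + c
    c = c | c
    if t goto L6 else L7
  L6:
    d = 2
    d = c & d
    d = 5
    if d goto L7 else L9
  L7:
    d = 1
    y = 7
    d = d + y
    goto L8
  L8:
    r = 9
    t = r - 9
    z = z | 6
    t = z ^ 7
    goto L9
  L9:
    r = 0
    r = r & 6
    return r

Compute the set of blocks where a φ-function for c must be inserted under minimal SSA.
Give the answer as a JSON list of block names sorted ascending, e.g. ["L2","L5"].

idom tree: L1←L0 L2←L1 L3←L0 L4←L3 L5←L3 L6←L0 L7←L0 L8←L0 L9←L0
Dom at joins:
  L6: preds {L1,L5}: {L0,L1} ∩ {L0,L3,L5} = {L0}; idom=L0
  L7: preds {L4,L5,L6}: {L0,L3,L4} ∩ {L0,L3,L5} ∩ {L0,L6} = {L0}; idom=L0
  L8: preds {L0,L1,L7}: {L0} ∩ {L0,L1} ∩ {L0,L7} = {L0}; idom=L0
  L9: preds {L3,L6,L8}: {L0,L3} ∩ {L0,L6} ∩ {L0,L8} = {L0}; idom=L0

DF walk-up:
  join L6 pred L1: L1 stop@L0
  join L6 pred L5: L5→L3 stop@L0
  join L7 pred L4: L4→L3 stop@L0
  join L7 pred L5: L5→L3 stop@L0
  join L7 pred L6: L6 stop@L0
  join L8 pred L0: · stop@L0
  join L8 pred L1: L1 stop@L0
  join L8 pred L7: L7 stop@L0
  join L9 pred L3: L3 stop@L0
  join L9 pred L6: L6 stop@L0
  join L9 pred L8: L8 stop@L0
  L0: DF=∅
  L1: DF={L6,L8}
  L2: DF=∅
  L3: DF={L6,L7,L9}
  L4: DF={L7}
  L5: DF={L6,L7}
  L6: DF={L7,L9}
  L7: DF={L8}
  L8: DF={L9}
  L9: DF=∅

φ for c: defs {L0,L3,L4,L5}
  DF⁺ = {L6,L7,L8,L9}

Answer: ["L6", "L7", "L8", "L9"]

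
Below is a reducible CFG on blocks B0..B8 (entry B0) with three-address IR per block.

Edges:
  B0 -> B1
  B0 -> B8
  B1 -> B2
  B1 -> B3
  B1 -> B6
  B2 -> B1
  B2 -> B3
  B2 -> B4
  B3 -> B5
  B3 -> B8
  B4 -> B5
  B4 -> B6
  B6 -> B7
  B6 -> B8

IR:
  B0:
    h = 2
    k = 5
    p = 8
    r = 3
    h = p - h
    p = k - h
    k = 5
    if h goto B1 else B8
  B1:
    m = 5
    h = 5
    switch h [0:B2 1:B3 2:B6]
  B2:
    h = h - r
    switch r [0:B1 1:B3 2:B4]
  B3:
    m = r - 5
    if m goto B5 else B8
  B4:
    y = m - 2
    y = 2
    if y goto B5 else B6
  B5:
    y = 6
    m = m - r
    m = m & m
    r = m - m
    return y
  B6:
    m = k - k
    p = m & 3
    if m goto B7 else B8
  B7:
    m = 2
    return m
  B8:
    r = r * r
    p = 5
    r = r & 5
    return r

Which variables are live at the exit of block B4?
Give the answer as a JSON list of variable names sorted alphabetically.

Answer: ["k", "m", "r"]

Working:
Per-block:
  B0: {h,k,p,r} / ∅
  B1: {h,m} / ∅
  B2: {h} / {h,r}
  B3: {m} / {r}
  B4: {y} / {m}
  B5: {m,r,y} / {m,r}
  B6: {m,p} / {k}
  B7: {m} / ∅
  B8: {p,r} / {r}

Liveness:
  live B0: ∅→{k,r}
  live B1: {k,r}→{h,k,m,r}
  live B2: {h,k,m,r}→{k,m,r}
  live B3: {r}→{m,r}
  live B4: {k,m,r}→{k,m,r}
  live B5: {m,r}→∅
  live B6: {k,r}→{r}
  live B7: ∅→∅
  live B8: {r}→∅

live-out(B4) = ["k", "m", "r"]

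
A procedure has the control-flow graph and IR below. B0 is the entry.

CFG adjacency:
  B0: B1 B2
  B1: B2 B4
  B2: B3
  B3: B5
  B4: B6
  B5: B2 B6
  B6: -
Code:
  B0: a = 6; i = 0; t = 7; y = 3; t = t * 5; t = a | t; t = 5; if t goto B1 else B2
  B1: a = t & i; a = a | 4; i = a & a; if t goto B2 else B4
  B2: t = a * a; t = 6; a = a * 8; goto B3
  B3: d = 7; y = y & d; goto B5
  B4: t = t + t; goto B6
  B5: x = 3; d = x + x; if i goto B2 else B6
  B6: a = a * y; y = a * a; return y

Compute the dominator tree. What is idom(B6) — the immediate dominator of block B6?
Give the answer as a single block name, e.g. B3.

Answer: B0

Working:
idom tree: B1←B0 B2←B0 B3←B2 B4←B1 B5←B3 B6←B0
Join-block Dom:
  B2: preds {B0,B1,B5}: {B0} ∩ {B0,B1} ∩ {B0,B2,B3,B5} = {B0}; idom=B0
  B6: preds {B4,B5}: {B0,B1,B4} ∩ {B0,B2,B3,B5} = {B0}; idom=B0

idom(B6) = B0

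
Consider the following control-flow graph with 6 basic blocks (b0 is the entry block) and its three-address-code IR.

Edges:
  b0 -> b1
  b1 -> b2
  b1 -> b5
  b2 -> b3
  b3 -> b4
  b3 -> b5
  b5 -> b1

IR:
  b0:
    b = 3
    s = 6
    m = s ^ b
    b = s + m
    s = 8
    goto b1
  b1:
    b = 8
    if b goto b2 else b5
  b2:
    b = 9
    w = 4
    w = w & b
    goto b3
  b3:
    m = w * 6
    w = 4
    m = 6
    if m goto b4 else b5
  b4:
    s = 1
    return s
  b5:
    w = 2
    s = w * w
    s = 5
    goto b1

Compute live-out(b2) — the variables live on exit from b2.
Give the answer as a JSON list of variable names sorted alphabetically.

Block summaries:
  b0: def={b,m,s} ue=∅
  b1: def={b} ue=∅
  b2: def={b,w} ue=∅
  b3: def={m,w} ue={w}
  b4: def={s} ue=∅
  b5: def={s,w} ue=∅

Backward fixpoint:
  b0: in=∅ out=∅
  b1: in=∅ out=∅
  b2: in=∅ out={w}
  b3: in={w} out=∅
  b4: in=∅ out=∅
  b5: in=∅ out=∅

live-out(b2) = ["w"]

Answer: ["w"]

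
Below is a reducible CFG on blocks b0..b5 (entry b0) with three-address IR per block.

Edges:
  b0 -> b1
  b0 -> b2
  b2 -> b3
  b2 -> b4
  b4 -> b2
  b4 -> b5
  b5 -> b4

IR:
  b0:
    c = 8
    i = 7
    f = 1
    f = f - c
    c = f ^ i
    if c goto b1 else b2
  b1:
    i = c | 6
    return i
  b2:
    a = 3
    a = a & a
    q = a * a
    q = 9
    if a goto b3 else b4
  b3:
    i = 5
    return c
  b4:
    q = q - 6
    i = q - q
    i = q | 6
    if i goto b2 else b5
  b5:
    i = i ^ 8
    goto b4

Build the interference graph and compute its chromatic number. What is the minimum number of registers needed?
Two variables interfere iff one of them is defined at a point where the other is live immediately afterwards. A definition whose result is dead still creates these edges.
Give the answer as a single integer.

Per-block:
  b0: def={c,f,i} ue=∅
  b1: def={i} ue={c}
  b2: def={a,q} ue=∅
  b3: def={i} ue={c}
  b4: def={i,q} ue={q}
  b5: def={i} ue={i}

Live sets:
  b0: in=∅ out={c}
  b1: in={c} out=∅
  b2: in={c} out={c,q}
  b3: in={c} out=∅
  b4: in={c,q} out={c,i,q}
  b5: in={c,i,q} out={c,q}

Conflict graph:
  a: {c,q}
  c: {a,f,i,q}
  f: {c,i}
  i: {c,f,q}
  q: {a,c,i}

Chromatic number:
  clique {a,c,q} ⇒ need ≥ 3
  assign a→R1 c→R0 f→R2 i→R1 q→R2 — no edge inside a register ⇒ χ ≤ 3
  χ = 3

Answer: 3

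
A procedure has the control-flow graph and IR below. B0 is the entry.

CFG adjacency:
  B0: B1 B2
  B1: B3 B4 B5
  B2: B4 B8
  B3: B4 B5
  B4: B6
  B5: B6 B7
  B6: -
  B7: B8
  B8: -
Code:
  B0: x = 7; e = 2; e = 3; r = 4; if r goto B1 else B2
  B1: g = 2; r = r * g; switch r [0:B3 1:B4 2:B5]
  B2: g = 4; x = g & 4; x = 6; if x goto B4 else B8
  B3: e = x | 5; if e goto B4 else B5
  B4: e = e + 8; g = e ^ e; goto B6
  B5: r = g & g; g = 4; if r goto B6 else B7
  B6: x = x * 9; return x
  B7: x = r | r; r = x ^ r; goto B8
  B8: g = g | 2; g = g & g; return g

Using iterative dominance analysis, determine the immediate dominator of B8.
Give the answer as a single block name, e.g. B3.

idom tree: B1←B0 B2←B0 B3←B1 B4←B0 B5←B1 B6←B0 B7←B5 B8←B0
Dom at joins:
  B4: preds {B1,B2,B3}: {B0,B1} ∩ {B0,B2} ∩ {B0,B1,B3} = {B0}; idom=B0
  B5: preds {B1,B3}: {B0,B1} ∩ {B0,B1,B3} = {B0,B1}; idom=B1
  B6: preds {B4,B5}: {B0,B4} ∩ {B0,B1,B5} = {B0}; idom=B0
  B8: preds {B2,B7}: {B0,B2} ∩ {B0,B1,B5,B7} = {B0}; idom=B0

idom(B8) = B0

Answer: B0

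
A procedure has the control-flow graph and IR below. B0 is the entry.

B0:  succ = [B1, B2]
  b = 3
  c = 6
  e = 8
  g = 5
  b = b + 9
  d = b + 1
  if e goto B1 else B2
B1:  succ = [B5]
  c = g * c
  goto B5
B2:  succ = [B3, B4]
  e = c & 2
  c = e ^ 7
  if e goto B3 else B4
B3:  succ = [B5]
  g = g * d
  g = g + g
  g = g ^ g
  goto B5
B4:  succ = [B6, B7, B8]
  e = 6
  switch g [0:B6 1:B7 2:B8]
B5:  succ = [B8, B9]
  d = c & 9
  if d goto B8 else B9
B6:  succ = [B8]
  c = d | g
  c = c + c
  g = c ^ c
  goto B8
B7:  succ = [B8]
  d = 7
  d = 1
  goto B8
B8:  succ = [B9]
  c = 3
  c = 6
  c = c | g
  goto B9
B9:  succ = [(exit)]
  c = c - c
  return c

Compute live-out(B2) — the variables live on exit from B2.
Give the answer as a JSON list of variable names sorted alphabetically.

Answer: ["c", "d", "g"]

Analysis:
def/use:
  B0 def {b,c,d,e,g} use ∅
  B1 def {c} use {c,g}
  B2 def {c,e} use {c}
  B3 def {g} use {d,g}
  B4 def {e} use {g}
  B5 def {d} use {c}
  B6 def {c,g} use {d,g}
  B7 def {d} use ∅
  B8 def {c} use {g}
  B9 def {c} use {c}

Backward fixpoint:
  live B0: ∅→{c,d,g}
  live B1: {c,g}→{c,g}
  live B2: {c,d,g}→{c,d,g}
  live B3: {c,d,g}→{c,g}
  live B4: {d,g}→{d,g}
  live B5: {c,g}→{c,g}
  live B6: {d,g}→{g}
  live B7: {g}→{g}
  live B8: {g}→{c}
  live B9: {c}→∅

live-out(B2) = ["c", "d", "g"]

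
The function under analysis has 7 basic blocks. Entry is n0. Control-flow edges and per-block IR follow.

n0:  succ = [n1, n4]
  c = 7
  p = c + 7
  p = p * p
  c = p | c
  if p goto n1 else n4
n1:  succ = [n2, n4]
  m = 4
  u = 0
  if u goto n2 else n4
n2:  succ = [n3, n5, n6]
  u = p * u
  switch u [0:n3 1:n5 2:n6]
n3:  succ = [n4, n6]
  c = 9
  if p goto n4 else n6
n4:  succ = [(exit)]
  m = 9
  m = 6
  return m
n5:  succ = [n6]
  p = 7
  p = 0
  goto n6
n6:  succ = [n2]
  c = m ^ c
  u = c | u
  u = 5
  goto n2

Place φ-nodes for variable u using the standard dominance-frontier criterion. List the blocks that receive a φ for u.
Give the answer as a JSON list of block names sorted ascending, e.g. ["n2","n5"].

idom tree: n1←n0 n2←n1 n3←n2 n4←n0 n5←n2 n6←n2
Dom∩ at merges:
  n2: preds {n1,n6}: {n0,n1} ∩ {n0,n1,n2,n6} = {n0,n1}; idom=n1
  n4: preds {n0,n1,n3}: {n0} ∩ {n0,n1} ∩ {n0,n1,n2,n3} = {n0}; idom=n0
  n6: preds {n2,n3,n5}: {n0,n1,n2} ∩ {n0,n1,n2,n3} ∩ {n0,n1,n2,n5} = {n0,n1,n2}; idom=n2

DF walk-up:
  n2←n1: walk · to n1
  n2←n6: walk n6→n2 to n1
  n4←n0: walk · to n0
  n4←n1: walk n1 to n0
  n4←n3: walk n3→n2→n1 to n0
  n6←n2: walk · to n2
  n6←n3: walk n3 to n2
  n6←n5: walk n5 to n2
  DF(n0)=∅
  DF(n1)={n4}
  DF(n2)={n2,n4}
  DF(n3)={n4,n6}
  DF(n4)=∅
  DF(n5)={n6}
  DF(n6)={n2}

φ for u: defs {n1,n2,n6}
  DF⁺ = {n2,n4}

Answer: ["n2", "n4"]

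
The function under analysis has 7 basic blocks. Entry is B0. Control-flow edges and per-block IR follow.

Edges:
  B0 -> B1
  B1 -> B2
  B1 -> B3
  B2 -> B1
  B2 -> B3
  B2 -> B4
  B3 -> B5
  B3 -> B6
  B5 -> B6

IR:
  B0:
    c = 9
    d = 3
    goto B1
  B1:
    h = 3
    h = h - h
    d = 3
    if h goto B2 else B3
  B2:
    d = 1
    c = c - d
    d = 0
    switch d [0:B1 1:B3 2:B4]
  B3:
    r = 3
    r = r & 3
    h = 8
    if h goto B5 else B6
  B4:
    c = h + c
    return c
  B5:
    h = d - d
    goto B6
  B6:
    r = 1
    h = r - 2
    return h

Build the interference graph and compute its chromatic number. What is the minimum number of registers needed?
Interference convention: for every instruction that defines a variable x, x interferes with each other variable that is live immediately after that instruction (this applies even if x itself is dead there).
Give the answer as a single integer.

Answer: 3

Working:
Per-block:
  B0: {c,d} / ∅
  B1: {d,h} / ∅
  B2: {c,d} / {c}
  B3: {h,r} / ∅
  B4: {c} / {c,h}
  B5: {h} / {d}
  B6: {h,r} / ∅

Backward fixpoint:
  B0 li=∅ lo={c}
  B1 li={c} lo={c,d,h}
  B2 li={c,h} lo={c,d,h}
  B3 li={d} lo={d}
  B4 li={c,h} lo=∅
  B5 li={d} lo=∅
  B6 li=∅ lo=∅

Interference:
  c↔{d,h}
  d↔{c,h,r}
  h↔{c,d}
  r↔{d}

Colouring:
  clique {c,d,h} ⇒ need ≥ 3
  assign c→c1 d→c0 h→c2 r→c1 — no edge inside a register ⇒ χ ≤ 3
  χ = 3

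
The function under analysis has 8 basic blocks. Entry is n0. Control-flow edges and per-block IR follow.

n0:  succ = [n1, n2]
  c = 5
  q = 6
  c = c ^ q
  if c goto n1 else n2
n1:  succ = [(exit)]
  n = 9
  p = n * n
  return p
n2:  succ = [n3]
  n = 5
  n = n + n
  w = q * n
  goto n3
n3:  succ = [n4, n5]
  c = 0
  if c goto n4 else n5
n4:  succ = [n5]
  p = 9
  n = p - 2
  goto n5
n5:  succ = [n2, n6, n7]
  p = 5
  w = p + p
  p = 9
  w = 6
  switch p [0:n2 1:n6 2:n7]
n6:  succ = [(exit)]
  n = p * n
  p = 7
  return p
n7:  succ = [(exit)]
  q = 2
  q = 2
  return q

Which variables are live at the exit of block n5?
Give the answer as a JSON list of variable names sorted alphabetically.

Block summaries:
  n0: def={c,q} ue=∅
  n1: def={n,p} ue=∅
  n2: def={n,w} ue={q}
  n3: def={c} ue=∅
  n4: def={n,p} ue=∅
  n5: def={p,w} ue=∅
  n6: def={n,p} ue={n,p}
  n7: def={q} ue=∅

Liveness:
  n0: in=∅ out={q}
  n1: in=∅ out=∅
  n2: in={q} out={n,q}
  n3: in={n,q} out={n,q}
  n4: in={q} out={n,q}
  n5: in={n,q} out={n,p,q}
  n6: in={n,p} out=∅
  n7: in=∅ out=∅

live-out(n5) = ["n", "p", "q"]

Answer: ["n", "p", "q"]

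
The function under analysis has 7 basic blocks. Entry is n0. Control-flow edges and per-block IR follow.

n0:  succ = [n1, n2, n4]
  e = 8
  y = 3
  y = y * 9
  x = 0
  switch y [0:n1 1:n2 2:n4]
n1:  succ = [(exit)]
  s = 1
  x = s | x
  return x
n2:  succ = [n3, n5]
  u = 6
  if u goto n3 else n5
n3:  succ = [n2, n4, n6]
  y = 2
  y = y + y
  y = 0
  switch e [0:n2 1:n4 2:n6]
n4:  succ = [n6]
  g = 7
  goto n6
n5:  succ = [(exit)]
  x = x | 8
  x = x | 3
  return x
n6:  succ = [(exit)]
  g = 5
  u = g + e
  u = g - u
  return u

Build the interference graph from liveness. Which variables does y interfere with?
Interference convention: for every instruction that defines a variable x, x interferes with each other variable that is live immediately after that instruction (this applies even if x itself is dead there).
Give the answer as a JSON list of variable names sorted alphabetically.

Answer: ["e", "x"]

Derivation:
Block summaries:
  n0 def {e,x,y} use ∅
  n1 def {s,x} use {x}
  n2 def {u} use ∅
  n3 def {y} use {e}
  n4 def {g} use ∅
  n5 def {x} use {x}
  n6 def {g,u} use {e}

Backward fixpoint:
  live n0: ∅→{e,x}
  live n1: {x}→∅
  live n2: {e,x}→{e,x}
  live n3: {e,x}→{e,x}
  live n4: {e}→{e}
  live n5: {x}→∅
  live n6: {e}→∅

Interference:
  e: {g,u,x,y}
  g: {e,u}
  s: {x}
  u: {e,g,x}
  x: {e,s,u,y}
  y: {e,x}

N(y) = ["e", "x"]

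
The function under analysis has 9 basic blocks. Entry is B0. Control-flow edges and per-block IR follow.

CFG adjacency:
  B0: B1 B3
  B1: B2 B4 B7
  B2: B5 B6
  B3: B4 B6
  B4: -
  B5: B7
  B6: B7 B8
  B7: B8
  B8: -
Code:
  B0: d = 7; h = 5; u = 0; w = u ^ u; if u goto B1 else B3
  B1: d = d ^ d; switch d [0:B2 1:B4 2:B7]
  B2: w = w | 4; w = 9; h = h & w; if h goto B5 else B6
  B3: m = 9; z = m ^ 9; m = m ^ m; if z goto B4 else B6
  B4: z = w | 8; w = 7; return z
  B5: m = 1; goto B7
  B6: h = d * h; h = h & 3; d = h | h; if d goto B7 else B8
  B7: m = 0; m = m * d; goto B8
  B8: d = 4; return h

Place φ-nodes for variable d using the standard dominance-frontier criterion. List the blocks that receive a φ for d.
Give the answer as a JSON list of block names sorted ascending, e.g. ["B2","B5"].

idom tree: B1←B0 B2←B1 B3←B0 B4←B0 B5←B2 B6←B0 B7←B0 B8←B0
Dom at joins:
  B4: preds {B1,B3}: {B0,B1} ∩ {B0,B3} = {B0}; idom=B0
  B6: preds {B2,B3}: {B0,B1,B2} ∩ {B0,B3} = {B0}; idom=B0
  B7: preds {B1,B5,B6}: {B0,B1} ∩ {B0,B1,B2,B5} ∩ {B0,B6} = {B0}; idom=B0
  B8: preds {B6,B7}: {B0,B6} ∩ {B0,B7} = {B0}; idom=B0

DF walk-up:
  join B4 pred B1: B1 stop@B0
  join B4 pred B3: B3 stop@B0
  join B6 pred B2: B2→B1 stop@B0
  join B6 pred B3: B3 stop@B0
  join B7 pred B1: B1 stop@B0
  join B7 pred B5: B5→B2→B1 stop@B0
  join B7 pred B6: B6 stop@B0
  join B8 pred B6: B6 stop@B0
  join B8 pred B7: B7 stop@B0
  B0: DF=∅
  B1: DF={B4,B6,B7}
  B2: DF={B6,B7}
  B3: DF={B4,B6}
  B4: DF=∅
  B5: DF={B7}
  B6: DF={B7,B8}
  B7: DF={B8}
  B8: DF=∅

φ for d: defs {B0,B1,B6,B8}
  DF⁺ = {B4,B6,B7,B8}

Answer: ["B4", "B6", "B7", "B8"]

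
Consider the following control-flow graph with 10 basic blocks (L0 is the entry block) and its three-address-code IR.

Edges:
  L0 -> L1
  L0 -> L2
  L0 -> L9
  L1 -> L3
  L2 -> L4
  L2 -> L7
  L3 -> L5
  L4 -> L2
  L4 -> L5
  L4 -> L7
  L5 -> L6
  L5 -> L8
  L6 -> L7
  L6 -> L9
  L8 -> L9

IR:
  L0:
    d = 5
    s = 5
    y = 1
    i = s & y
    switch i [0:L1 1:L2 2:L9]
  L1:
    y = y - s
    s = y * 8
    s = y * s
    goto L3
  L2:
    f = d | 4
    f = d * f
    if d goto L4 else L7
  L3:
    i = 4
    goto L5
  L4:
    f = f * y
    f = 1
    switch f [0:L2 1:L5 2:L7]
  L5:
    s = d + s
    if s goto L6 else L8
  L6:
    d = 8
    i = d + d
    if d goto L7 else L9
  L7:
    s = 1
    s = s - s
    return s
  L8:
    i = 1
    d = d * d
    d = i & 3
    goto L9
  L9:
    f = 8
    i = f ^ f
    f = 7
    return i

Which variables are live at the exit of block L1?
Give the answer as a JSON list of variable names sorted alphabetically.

Per-block:
  L0: def={d,i,s,y} ue=∅
  L1: def={s,y} ue={s,y}
  L2: def={f} ue={d}
  L3: def={i} ue=∅
  L4: def={f} ue={f,y}
  L5: def={s} ue={d,s}
  L6: def={d,i} ue=∅
  L7: def={s} ue=∅
  L8: def={d,i} ue={d}
  L9: def={f,i} ue=∅

Live sets:
  L0 li=∅ lo={d,s,y}
  L1 li={d,s,y} lo={d,s}
  L2 li={d,s,y} lo={d,f,s,y}
  L3 li={d,s} lo={d,s}
  L4 li={d,f,s,y} lo={d,s,y}
  L5 li={d,s} lo={d}
  L6 li=∅ lo=∅
  L7 li=∅ lo=∅
  L8 li={d} lo=∅
  L9 li=∅ lo=∅

live-out(L1) = ["d", "s"]

Answer: ["d", "s"]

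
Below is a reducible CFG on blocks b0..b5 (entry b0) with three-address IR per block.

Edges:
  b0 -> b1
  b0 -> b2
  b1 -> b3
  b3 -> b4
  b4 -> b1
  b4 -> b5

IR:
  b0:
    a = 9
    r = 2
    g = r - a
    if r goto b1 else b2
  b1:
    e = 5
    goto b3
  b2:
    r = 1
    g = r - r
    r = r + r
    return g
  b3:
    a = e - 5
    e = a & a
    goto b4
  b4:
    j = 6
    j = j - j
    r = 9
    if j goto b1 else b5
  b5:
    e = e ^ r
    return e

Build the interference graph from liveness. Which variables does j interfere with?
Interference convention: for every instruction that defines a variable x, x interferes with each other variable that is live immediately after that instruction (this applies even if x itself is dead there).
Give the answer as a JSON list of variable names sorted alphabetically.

Block summaries:
  b0 def {a,g,r} use ∅
  b1 def {e} use ∅
  b2 def {g,r} use ∅
  b3 def {a,e} use {e}
  b4 def {j,r} use ∅
  b5 def {e} use {e,r}

Liveness:
  b0: in=∅ out=∅
  b1: in=∅ out={e}
  b2: in=∅ out=∅
  b3: in={e} out={e}
  b4: in={e} out={e,r}
  b5: in={e,r} out=∅

Interfere edges:
  a↔{r}
  e↔{j,r}
  g↔{r}
  j↔{e,r}
  r↔{a,e,g,j}

N(j) = ["e", "r"]

Answer: ["e", "r"]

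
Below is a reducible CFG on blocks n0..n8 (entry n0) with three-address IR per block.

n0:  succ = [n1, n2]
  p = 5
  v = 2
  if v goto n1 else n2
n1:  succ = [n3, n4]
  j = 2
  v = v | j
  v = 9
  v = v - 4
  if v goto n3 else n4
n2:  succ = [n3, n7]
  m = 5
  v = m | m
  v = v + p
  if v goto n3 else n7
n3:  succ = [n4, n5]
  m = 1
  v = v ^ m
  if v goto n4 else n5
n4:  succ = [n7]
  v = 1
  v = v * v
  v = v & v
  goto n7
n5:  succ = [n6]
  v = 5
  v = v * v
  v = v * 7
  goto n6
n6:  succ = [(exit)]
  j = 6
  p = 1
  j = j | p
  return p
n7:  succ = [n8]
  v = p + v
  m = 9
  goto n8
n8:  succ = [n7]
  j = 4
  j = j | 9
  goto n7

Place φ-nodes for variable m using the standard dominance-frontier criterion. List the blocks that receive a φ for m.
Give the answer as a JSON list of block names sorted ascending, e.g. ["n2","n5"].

Answer: ["n3", "n4", "n7"]

Analysis:
idom tree: n1←n0 n2←n0 n3←n0 n4←n0 n5←n3 n6←n5 n7←n0 n8←n7
Dom∩ at merges:
  n3: preds {n1,n2}: {n0,n1} ∩ {n0,n2} = {n0}; idom=n0
  n4: preds {n1,n3}: {n0,n1} ∩ {n0,n3} = {n0}; idom=n0
  n7: preds {n2,n4,n8}: {n0,n2} ∩ {n0,n4} ∩ {n0,n7,n8} = {n0}; idom=n0

Frontier:
  join n3 pred n1: n1 stop@n0
  join n3 pred n2: n2 stop@n0
  join n4 pred n1: n1 stop@n0
  join n4 pred n3: n3 stop@n0
  join n7 pred n2: n2 stop@n0
  join n7 pred n4: n4 stop@n0
  join n7 pred n8: n8→n7 stop@n0
  DF(n0)=∅
  DF(n1)={n3,n4}
  DF(n2)={n3,n7}
  DF(n3)={n4}
  DF(n4)={n7}
  DF(n5)=∅
  DF(n6)=∅
  DF(n7)={n7}
  DF(n8)={n7}

φ for m: defs {n2,n3,n7}
  DF⁺ = {n3,n4,n7}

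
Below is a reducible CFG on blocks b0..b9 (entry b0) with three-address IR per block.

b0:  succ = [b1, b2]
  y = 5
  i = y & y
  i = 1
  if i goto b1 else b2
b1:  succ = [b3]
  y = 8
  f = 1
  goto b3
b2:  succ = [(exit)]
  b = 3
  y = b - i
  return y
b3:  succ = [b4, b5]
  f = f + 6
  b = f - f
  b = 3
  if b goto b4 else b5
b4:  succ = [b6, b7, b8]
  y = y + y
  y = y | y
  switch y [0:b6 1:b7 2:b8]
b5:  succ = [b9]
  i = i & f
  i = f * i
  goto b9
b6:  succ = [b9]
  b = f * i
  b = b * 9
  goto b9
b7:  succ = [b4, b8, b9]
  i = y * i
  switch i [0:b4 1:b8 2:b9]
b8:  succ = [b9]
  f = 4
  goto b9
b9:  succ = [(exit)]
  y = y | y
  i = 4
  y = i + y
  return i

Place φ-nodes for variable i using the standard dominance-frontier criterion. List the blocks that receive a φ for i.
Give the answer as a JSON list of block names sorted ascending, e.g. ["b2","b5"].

Answer: ["b4", "b8", "b9"]

Working:
idom tree: b1←b0 b2←b0 b3←b1 b4←b3 b5←b3 b6←b4 b7←b4 b8←b4 b9←b3
Join-block Dom:
  b4: preds {b3,b7}: {b0,b1,b3} ∩ {b0,b1,b3,b4,b7} = {b0,b1,b3}; idom=b3
  b8: preds {b4,b7}: {b0,b1,b3,b4} ∩ {b0,b1,b3,b4,b7} = {b0,b1,b3,b4}; idom=b4
  b9: preds {b5,b6,b7,b8}: {b0,b1,b3,b5} ∩ {b0,b1,b3,b4,b6} ∩ {b0,b1,b3,b4,b7} ∩ {b0,b1,b3,b4,b8} = {b0,b1,b3}; idom=b3

DF derivation:
  b4←b3: walk · to b3
  b4←b7: walk b7→b4 to b3
  b8←b4: walk · to b4
  b8←b7: walk b7 to b4
  b9←b5: walk b5 to b3
  b9←b6: walk b6→b4 to b3
  b9←b7: walk b7→b4 to b3
  b9←b8: walk b8→b4 to b3
  b0: DF=∅
  b1: DF=∅
  b2: DF=∅
  b3: DF=∅
  b4: DF={b4,b9}
  b5: DF={b9}
  b6: DF={b9}
  b7: DF={b4,b8,b9}
  b8: DF={b9}
  b9: DF=∅

φ for i: defs {b0,b5,b7,b9}
  DF⁺ = {b4,b8,b9}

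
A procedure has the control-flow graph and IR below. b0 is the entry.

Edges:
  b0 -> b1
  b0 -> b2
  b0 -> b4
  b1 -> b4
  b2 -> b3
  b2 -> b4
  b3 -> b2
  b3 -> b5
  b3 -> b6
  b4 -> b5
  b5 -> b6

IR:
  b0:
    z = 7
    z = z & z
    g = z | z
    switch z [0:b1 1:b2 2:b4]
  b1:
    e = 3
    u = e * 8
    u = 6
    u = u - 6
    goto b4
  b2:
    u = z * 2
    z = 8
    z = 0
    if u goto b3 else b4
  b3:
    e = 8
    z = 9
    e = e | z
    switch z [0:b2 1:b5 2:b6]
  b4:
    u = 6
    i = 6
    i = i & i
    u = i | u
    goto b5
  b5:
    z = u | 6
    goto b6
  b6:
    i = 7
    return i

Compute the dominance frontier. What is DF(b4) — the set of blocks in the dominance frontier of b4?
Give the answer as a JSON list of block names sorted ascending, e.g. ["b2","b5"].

idom tree: b1←b0 b2←b0 b3←b2 b4←b0 b5←b0 b6←b0
Dom at joins:
  b2: preds {b0,b3}: {b0} ∩ {b0,b2,b3} = {b0}; idom=b0
  b4: preds {b0,b1,b2}: {b0} ∩ {b0,b1} ∩ {b0,b2} = {b0}; idom=b0
  b5: preds {b3,b4}: {b0,b2,b3} ∩ {b0,b4} = {b0}; idom=b0
  b6: preds {b3,b5}: {b0,b2,b3} ∩ {b0,b5} = {b0}; idom=b0

DF walk-up:
  b2←b0: walk · to b0
  b2←b3: walk b3→b2 to b0
  b4←b0: walk · to b0
  b4←b1: walk b1 to b0
  b4←b2: walk b2 to b0
  b5←b3: walk b3→b2 to b0
  b5←b4: walk b4 to b0
  b6←b3: walk b3→b2 to b0
  b6←b5: walk b5 to b0
  b0 → ∅
  b1 → {b4}
  b2 → {b2,b4,b5,b6}
  b3 → {b2,b5,b6}
  b4 → {b5}
  b5 → {b6}
  b6 → ∅

DF(b4) = ["b5"]

Answer: ["b5"]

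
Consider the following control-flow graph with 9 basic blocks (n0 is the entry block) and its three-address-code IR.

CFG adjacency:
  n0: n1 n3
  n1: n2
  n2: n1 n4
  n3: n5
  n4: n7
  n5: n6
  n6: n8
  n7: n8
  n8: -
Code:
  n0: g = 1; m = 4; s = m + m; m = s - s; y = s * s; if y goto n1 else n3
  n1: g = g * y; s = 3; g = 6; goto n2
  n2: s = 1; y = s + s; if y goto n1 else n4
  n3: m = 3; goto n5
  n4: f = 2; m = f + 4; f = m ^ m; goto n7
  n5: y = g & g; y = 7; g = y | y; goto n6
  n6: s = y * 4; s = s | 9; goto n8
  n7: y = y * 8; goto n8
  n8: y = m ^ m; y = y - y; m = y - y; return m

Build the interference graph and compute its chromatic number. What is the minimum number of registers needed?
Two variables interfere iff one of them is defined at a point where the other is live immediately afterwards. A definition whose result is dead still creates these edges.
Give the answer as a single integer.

def/use:
  n0: {g,m,s,y} / ∅
  n1: {g,s} / {g,y}
  n2: {s,y} / ∅
  n3: {m} / ∅
  n4: {f,m} / ∅
  n5: {g,y} / {g}
  n6: {s} / {y}
  n7: {y} / {y}
  n8: {m,y} / {m}

Live sets:
  n0 li=∅ lo={g,y}
  n1 li={g,y} lo={g}
  n2 li={g} lo={g,y}
  n3 li={g} lo={g,m}
  n4 li={y} lo={m,y}
  n5 li={g,m} lo={m,y}
  n6 li={m,y} lo={m}
  n7 li={m,y} lo={m}
  n8 li={m} lo=∅

Conflict graph:
  f↔{m,y}
  g↔{m,s,y}
  m↔{f,g,s,y}
  s↔{g,m}
  y↔{f,g,m}

Registers:
  {f,m,y} pairwise interfere (3-clique) ⇒ χ ≥ 3
  assign f→R1 g→R1 m→R0 s→R2 y→R2 — no edge inside a register ⇒ χ ≤ 3
  χ = 3

Answer: 3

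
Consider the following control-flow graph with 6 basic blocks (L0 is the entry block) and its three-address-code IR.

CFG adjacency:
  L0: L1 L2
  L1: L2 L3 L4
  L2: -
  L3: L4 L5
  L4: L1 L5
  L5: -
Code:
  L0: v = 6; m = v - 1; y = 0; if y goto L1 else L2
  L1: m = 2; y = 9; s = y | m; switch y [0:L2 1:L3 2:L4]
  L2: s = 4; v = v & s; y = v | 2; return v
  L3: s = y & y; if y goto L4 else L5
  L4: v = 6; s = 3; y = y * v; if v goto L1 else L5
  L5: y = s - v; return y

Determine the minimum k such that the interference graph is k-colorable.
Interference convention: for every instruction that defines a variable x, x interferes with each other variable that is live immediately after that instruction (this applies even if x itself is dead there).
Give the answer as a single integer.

Per-block:
  L0 def {m,v,y} use ∅
  L1 def {m,s,y} use ∅
  L2 def {s,v,y} use {v}
  L3 def {s} use {y}
  L4 def {s,v,y} use {y}
  L5 def {y} use {s,v}

Live sets:
  live L0: ∅→{v}
  live L1: {v}→{v,y}
  live L2: {v}→∅
  live L3: {v,y}→{s,v,y}
  live L4: {y}→{s,v}
  live L5: {s,v}→∅

Interfere edges:
  m: {v,y}
  s: {v,y}
  v: {m,s,y}
  y: {m,s,v}

Colouring:
  lower bound: {m,v,y} mutually conflict ⇒ χ ≥ 3
  3-colouring: R0={v}  R1={y}  R2={m,s}
  χ = 3

Answer: 3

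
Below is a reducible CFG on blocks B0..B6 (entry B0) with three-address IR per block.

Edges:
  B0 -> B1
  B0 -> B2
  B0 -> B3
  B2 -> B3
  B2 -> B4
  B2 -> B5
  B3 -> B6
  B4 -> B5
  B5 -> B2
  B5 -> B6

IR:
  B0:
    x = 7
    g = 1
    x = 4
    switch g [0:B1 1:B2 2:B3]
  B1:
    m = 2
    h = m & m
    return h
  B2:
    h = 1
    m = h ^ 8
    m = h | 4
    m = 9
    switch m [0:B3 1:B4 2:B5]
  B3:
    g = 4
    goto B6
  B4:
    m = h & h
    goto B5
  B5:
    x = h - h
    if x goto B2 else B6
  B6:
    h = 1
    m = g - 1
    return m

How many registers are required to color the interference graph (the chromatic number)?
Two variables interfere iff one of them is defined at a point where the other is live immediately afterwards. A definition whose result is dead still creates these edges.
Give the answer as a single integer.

Answer: 3

Derivation:
Block summaries:
  B0: {g,x} / ∅
  B1: {h,m} / ∅
  B2: {h,m} / ∅
  B3: {g} / ∅
  B4: {m} / {h}
  B5: {x} / {h}
  B6: {h,m} / {g}

Backward fixpoint:
  B0 li=∅ lo={g}
  B1 li=∅ lo=∅
  B2 li={g} lo={g,h}
  B3 li=∅ lo={g}
  B4 li={g,h} lo={g,h}
  B5 li={g,h} lo={g}
  B6 li={g} lo=∅

Interfere edges:
  g↔{h,m,x}
  h↔{g,m}
  m↔{g,h}
  x↔{g}

Registers:
  {g,h,m} pairwise interfere (3-clique) ⇒ χ ≥ 3
  assign g→r0 h→r1 m→r2 x→r1 — no edge inside a register ⇒ χ ≤ 3
  χ = 3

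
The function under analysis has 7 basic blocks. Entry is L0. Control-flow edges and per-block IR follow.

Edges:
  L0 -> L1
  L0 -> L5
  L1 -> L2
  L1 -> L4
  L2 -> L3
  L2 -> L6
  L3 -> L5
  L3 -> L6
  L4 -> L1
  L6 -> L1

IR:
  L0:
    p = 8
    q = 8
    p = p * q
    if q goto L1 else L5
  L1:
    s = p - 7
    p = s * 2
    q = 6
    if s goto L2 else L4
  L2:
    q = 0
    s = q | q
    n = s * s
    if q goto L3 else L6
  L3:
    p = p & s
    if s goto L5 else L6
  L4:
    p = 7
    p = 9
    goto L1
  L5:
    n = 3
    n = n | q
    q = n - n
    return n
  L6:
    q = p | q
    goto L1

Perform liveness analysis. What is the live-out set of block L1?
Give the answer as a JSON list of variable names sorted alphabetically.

Answer: ["p"]

Derivation:
Per-block:
  L0: {p,q} / ∅
  L1: {p,q,s} / {p}
  L2: {n,q,s} / ∅
  L3: {p} / {p,s}
  L4: {p} / ∅
  L5: {n,q} / {q}
  L6: {q} / {p,q}

Backward fixpoint:
  live L0: ∅→{p,q}
  live L1: {p}→{p}
  live L2: {p}→{p,q,s}
  live L3: {p,q,s}→{p,q}
  live L4: ∅→{p}
  live L5: {q}→∅
  live L6: {p,q}→{p}

live-out(L1) = ["p"]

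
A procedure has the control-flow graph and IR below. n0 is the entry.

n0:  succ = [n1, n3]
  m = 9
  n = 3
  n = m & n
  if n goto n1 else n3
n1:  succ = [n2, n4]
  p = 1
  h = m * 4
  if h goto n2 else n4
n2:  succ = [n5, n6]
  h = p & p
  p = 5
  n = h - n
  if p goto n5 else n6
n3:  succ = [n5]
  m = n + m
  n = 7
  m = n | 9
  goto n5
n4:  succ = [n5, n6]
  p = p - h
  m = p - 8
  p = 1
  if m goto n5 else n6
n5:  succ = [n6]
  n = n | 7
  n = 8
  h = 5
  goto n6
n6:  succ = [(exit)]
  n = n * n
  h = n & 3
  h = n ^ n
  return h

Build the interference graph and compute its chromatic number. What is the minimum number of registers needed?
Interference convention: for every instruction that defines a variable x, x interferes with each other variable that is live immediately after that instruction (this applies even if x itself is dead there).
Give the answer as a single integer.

Answer: 3

Derivation:
Block summaries:
  n0 def {m,n} use ∅
  n1 def {h,p} use {m}
  n2 def {h,n,p} use {n,p}
  n3 def {m,n} use {m,n}
  n4 def {m,p} use {h,p}
  n5 def {h,n} use {n}
  n6 def {h,n} use {n}

Backward fixpoint:
  live n0: ∅→{m,n}
  live n1: {m,n}→{h,n,p}
  live n2: {n,p}→{n}
  live n3: {m,n}→{n}
  live n4: {h,n,p}→{n}
  live n5: {n}→{n}
  live n6: {n}→∅

Interfere edges:
  h — {n,p}
  m — {n,p}
  n — {h,m,p}
  p — {h,m,n}

Chromatic number:
  clique {h,n,p} ⇒ need ≥ 3
  3-colouring: R0={n}  R1={p}  R2={h,m}
  χ = 3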